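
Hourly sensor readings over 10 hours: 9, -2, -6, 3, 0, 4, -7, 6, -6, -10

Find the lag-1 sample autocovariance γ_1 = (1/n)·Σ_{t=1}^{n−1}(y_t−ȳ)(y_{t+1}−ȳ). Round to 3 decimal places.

-7.801

Mean ȳ = (9 − 2 − 6 + 3 + 0 + 4 − 7 + 6 − 6 − 10)/10 = -0.9000
Σ_{t=1}^{9}(y_t−ȳ)(y_{t+1}−ȳ) = -78.0100
γ_1 = -78.0100 / 10 = -7.801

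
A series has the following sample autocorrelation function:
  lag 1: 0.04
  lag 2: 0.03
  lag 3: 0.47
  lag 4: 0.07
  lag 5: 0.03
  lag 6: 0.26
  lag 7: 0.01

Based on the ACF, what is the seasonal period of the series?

The largest autocorrelation is r_3 = 0.47, with a weaker echo at lag 6 (0.26); the remaining lags stay at or below 0.07.
The dominant spike at lag 3 indicates a seasonal period of 3.

3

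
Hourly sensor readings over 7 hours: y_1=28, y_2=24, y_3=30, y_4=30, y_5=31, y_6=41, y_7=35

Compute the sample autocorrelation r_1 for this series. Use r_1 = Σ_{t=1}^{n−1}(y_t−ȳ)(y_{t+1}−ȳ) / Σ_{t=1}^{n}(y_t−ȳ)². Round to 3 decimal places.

0.391

Mean ȳ = (28 + 24 + 30 + 30 + 31 + 41 + 35)/7 = 31.2857
Deviations from mean: -3.2857, -7.2857, -1.2857, -1.2857, -0.2857, 9.7143, 3.7143
Σ(y_t−ȳ)(y_{t+1}−ȳ) = (23.9388) + (9.3673) + (1.6531) + (0.3673) + (-2.7755) + (36.0816) = 68.6327
Denominator Σ(y_t−ȳ)² = 175.4286
r_1 = 68.6327 / 175.4286 = 0.391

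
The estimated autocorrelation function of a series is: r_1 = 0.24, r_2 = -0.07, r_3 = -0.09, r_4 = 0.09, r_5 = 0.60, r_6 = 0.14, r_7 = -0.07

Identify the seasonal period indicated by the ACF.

5

The largest autocorrelation is r_5 = 0.60; the remaining lags stay at or below 0.24.
The dominant spike at lag 5 indicates a seasonal period of 5.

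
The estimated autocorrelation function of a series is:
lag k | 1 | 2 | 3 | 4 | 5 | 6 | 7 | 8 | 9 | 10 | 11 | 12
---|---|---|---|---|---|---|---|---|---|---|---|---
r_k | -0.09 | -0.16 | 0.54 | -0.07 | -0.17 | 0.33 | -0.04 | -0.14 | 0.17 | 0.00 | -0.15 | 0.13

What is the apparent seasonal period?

3

The largest autocorrelation is r_3 = 0.54, with weaker echoes at lags 6 (0.33) and 9 (0.17); the remaining lags stay at or below 0.13.
The dominant spike at lag 3 indicates a seasonal period of 3.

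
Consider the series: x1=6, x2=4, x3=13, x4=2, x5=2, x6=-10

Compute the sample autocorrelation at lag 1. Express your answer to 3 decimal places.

0.066

Mean x̄ = (6 + 4 + 13 + 2 + 2 − 10)/6 = 2.8333
Numerator Σ_{t=1}^{5}(x_t−x̄)(x_{t+1}−x̄) = 18.4722
Denominator Σ(x_t−x̄)² = 280.8333
r_1 = 18.4722 / 280.8333 = 0.066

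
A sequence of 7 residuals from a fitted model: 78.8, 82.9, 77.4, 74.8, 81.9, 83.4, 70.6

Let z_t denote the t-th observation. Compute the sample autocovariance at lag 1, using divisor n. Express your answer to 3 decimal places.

-4.917

Mean z̄ = (78.8 + 82.9 + 77.4 + 74.8 + 81.9 + 83.4 + 70.6)/7 = 78.5429
Deviations: 0.2571, 4.3571, -1.1429, -3.7429, 3.3571, 4.8571, -7.9429
Σ_{t=1}^{6}(z_t−z̄)(z_{t+1}−z̄) = -34.4204
γ_1 = -34.4204 / 7 = -4.917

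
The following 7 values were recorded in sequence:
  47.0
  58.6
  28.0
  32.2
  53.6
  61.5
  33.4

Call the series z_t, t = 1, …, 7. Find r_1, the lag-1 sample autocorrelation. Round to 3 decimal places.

-0.129

Mean z̄ = (47.0 + 58.6 + 28.0 + 32.2 + 53.6 + 61.5 + 33.4)/7 = 44.9000
Deviations from mean: 2.1000, 13.7000, -16.9000, -12.7000, 8.7000, 16.6000, -11.5000
Σ(z_t−z̄)(z_{t+1}−z̄) = (28.7700) + (-231.5300) + (214.6300) + (-110.4900) + (144.4200) + (-190.9000) = -145.1000
Denominator Σ(z_t−z̄)² = 1122.5000
r_1 = -145.1000 / 1122.5000 = -0.129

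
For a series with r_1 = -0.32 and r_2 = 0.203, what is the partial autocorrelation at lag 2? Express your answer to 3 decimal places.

φ_{22} = (r_2 − r_1²) / (1 − r_1²)
r_1² = (-0.32)² = 0.1024
Numerator = 0.203 − 0.1024 = 0.1006; denominator = 1 − 0.1024 = 0.8976
φ_{22} = 0.1006 / 0.8976 = 0.112

0.112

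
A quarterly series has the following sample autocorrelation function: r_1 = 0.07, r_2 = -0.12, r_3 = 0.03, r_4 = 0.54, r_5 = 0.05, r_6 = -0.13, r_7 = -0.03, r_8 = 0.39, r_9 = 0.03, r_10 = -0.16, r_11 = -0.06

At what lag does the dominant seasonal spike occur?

4

The largest autocorrelation is r_4 = 0.54, with a weaker echo at lag 8 (0.39); the remaining lags stay at or below 0.07.
The dominant spike at lag 4 indicates a seasonal period of 4.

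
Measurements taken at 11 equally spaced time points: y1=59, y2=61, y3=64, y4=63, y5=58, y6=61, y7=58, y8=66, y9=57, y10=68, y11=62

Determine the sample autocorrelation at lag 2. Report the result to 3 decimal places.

Mean ȳ = (59 + 61 + 64 + 63 + 58 + 61 + 58 + 66 + 57 + 68 + 62)/11 = 61.5455
Numerator Σ_{t=1}^{9}(y_t−ȳ)(y_{t+2}−ȳ) = 36.4050
Denominator Σ(y_t−ȳ)² = 122.7273
r_2 = 36.4050 / 122.7273 = 0.297

0.297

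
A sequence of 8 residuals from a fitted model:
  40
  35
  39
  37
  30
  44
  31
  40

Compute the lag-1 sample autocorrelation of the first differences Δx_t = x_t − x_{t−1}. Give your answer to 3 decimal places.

First differences Δx: -5, 4, -2, -7, 14, -13, 9
Mean of differences = 0.0000
Numerator Σ(Δx_t−Δx̄)(Δx_{t+1}−Δx̄) = -411.0000
Denominator Σ(Δx_t−Δx̄)² = 540.0000
r_1(Δx) = -411.0000 / 540.0000 = -0.761

-0.761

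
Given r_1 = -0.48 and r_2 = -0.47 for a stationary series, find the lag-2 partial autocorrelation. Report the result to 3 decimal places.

φ_{22} = (r_2 − r_1²) / (1 − r_1²)
r_1² = (-0.48)² = 0.2304
Numerator = -0.47 − 0.2304 = -0.7004; denominator = 1 − 0.2304 = 0.7696
φ_{22} = -0.7004 / 0.7696 = -0.910

-0.910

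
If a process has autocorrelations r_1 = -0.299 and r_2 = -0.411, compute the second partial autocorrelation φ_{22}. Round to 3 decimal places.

-0.550

φ_{22} = (r_2 − r_1²) / (1 − r_1²)
r_1² = (-0.299)² = 0.089401
Numerator = -0.411 − 0.0894 = -0.5004; denominator = 1 − 0.0894 = 0.9106
φ_{22} = -0.5004 / 0.9106 = -0.550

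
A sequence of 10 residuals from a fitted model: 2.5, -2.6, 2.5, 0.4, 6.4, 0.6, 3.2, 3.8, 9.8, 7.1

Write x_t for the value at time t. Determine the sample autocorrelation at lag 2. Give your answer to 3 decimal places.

0.193

Mean x̄ = (2.5 − 2.6 + 2.5 + 0.4 + 6.4 + 0.6 + 3.2 + 3.8 + 9.8 + 7.1)/10 = 3.3700
Numerator Σ_{t=1}^{8}(x_t−x̄)(x_{t+2}−x̄) = 22.8832
Denominator Σ(x_t−x̄)² = 118.3010
r_2 = 22.8832 / 118.3010 = 0.193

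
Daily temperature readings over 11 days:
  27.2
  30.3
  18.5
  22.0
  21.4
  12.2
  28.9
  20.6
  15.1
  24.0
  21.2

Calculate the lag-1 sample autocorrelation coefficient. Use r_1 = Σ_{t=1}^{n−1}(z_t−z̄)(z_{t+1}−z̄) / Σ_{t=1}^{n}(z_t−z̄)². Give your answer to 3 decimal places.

-0.207

Mean z̄ = (27.2 + 30.3 + 18.5 + 22.0 + 21.4 + 12.2 + 28.9 + 20.6 + 15.1 + 24.0 + 21.2)/11 = 21.9455
Numerator Σ_{t=1}^{10}(z_t−z̄)(z_{t+1}−z̄) = -63.3057
Denominator Σ(z_t−z̄)² = 306.3673
r_1 = -63.3057 / 306.3673 = -0.207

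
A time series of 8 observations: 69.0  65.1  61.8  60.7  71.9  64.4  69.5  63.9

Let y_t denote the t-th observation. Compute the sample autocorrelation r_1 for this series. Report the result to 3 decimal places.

-0.283

Mean ȳ = (69.0 + 65.1 + 61.8 + 60.7 + 71.9 + 64.4 + 69.5 + 63.9)/8 = 65.7875
Deviations from mean: 3.2125, -0.6875, -3.9875, -5.0875, 6.1125, -1.3875, 3.7125, -1.8875
Σ(y_t−ȳ)(y_{t+1}−ȳ) = (-2.2086) + (2.7414) + (20.2864) + (-31.0973) + (-8.4811) + (-5.1511) + (-7.0073) = -30.9177
Denominator Σ(y_t−ȳ)² = 109.2088
r_1 = -30.9177 / 109.2088 = -0.283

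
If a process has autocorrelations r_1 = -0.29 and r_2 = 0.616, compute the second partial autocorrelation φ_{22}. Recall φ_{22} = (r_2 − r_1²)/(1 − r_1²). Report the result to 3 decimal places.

φ_{22} = (r_2 − r_1²) / (1 − r_1²)
r_1² = (-0.29)² = 0.0841
Numerator = 0.616 − 0.0841 = 0.5319; denominator = 1 − 0.0841 = 0.9159
φ_{22} = 0.5319 / 0.9159 = 0.581

0.581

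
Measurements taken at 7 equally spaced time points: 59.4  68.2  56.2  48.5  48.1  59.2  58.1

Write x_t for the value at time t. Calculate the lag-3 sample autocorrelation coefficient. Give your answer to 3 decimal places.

Mean x̄ = (59.4 + 68.2 + 56.2 + 48.5 + 48.1 + 59.2 + 58.1)/7 = 56.8143
Σ(x_t−x̄)(x_{t+3}−x̄) = (-21.4984) + (-99.2184) + (-1.4655) + (-10.6898) = -132.8720
Denominator Σ(x_t−x̄)² = 289.1086
r_3 = -132.8720 / 289.1086 = -0.460

-0.460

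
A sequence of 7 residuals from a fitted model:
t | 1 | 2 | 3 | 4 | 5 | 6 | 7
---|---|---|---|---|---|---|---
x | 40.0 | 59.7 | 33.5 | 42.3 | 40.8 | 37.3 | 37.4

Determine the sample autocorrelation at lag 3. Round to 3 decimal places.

0.038

Mean x̄ = (40.0 + 59.7 + 33.5 + 42.3 + 40.8 + 37.3 + 37.4)/7 = 41.5714
Deviations from mean: -1.5714, 18.1286, -8.0714, 0.7286, -0.7714, -4.2714, -4.1714
Numerator Σ_{t=1}^{4}(x_t−x̄)(x_{t+3}−x̄) = 16.3076
Denominator Σ(x_t−x̄)² = 433.0343
r_3 = 16.3076 / 433.0343 = 0.038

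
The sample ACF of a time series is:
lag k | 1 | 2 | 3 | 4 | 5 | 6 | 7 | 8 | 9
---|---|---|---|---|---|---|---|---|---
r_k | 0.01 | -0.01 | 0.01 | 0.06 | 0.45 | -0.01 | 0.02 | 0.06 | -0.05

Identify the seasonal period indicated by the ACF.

The largest autocorrelation is r_5 = 0.45; the remaining lags stay at or below 0.06.
The dominant spike at lag 5 indicates a seasonal period of 5.

5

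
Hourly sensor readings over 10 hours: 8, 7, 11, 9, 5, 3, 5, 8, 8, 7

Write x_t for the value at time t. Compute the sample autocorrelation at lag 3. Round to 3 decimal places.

Mean x̄ = (8 + 7 + 11 + 9 + 5 + 3 + 5 + 8 + 8 + 7)/10 = 7.1000
Σ(x_t−x̄)(x_{t+3}−x̄) = (1.7100) + (0.2100) + (-15.9900) + (-3.9900) + (-1.8900) + (-3.6900) + (0.2100) = -23.4300
Denominator Σ(x_t−x̄)² = 46.9000
r_3 = -23.4300 / 46.9000 = -0.500

-0.500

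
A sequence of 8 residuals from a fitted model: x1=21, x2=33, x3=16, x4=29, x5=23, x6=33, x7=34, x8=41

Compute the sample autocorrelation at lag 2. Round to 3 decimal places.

Mean x̄ = (21 + 33 + 16 + 29 + 23 + 33 + 34 + 41)/8 = 28.7500
Deviations from mean: -7.7500, 4.2500, -12.7500, 0.2500, -5.7500, 4.2500, 5.2500, 12.2500
Σ(x_t−x̄)(x_{t+2}−x̄) = (98.8125) + (1.0625) + (73.3125) + (1.0625) + (-30.1875) + (52.0625) = 196.1250
Denominator Σ(x_t−x̄)² = 469.5000
r_2 = 196.1250 / 469.5000 = 0.418

0.418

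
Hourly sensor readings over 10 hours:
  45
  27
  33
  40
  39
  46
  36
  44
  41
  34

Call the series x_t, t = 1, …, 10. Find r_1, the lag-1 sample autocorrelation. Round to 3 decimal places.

Mean x̄ = (45 + 27 + 33 + 40 + 39 + 46 + 36 + 44 + 41 + 34)/10 = 38.5000
Numerator Σ_{t=1}^{9}(x_t−x̄)(x_{t+1}−x̄) = -45.2500
Denominator Σ(x_t−x̄)² = 326.5000
r_1 = -45.2500 / 326.5000 = -0.139

-0.139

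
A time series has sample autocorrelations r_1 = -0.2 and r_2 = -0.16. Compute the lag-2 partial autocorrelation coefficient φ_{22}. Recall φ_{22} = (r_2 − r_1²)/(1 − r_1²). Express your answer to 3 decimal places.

φ_{22} = (r_2 − r_1²) / (1 − r_1²)
r_1² = (-0.2)² = 0.04
Numerator = -0.16 − 0.0400 = -0.2000; denominator = 1 − 0.0400 = 0.9600
φ_{22} = -0.2000 / 0.9600 = -0.208

-0.208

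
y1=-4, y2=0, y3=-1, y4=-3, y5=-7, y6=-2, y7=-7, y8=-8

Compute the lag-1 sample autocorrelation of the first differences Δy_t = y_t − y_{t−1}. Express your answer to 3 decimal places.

First differences Δy: 4, -1, -2, -4, 5, -5, -1
Mean of differences = -0.5714
Numerator Σ(Δy_t−Δȳ)(Δy_{t+1}−Δȳ) = -38.3265
Denominator Σ(Δy_t−Δȳ)² = 85.7143
r_1(Δy) = -38.3265 / 85.7143 = -0.447

-0.447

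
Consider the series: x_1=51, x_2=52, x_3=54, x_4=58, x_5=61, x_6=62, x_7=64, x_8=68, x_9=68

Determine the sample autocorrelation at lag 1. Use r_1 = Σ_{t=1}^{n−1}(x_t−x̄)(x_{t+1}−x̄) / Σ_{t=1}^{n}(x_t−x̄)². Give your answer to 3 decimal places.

Mean x̄ = (51 + 52 + 54 + 58 + 61 + 62 + 64 + 68 + 68)/9 = 59.7778
Numerator Σ_{t=1}^{8}(x_t−x̄)(x_{t+1}−x̄) = 235.7284
Denominator Σ(x_t−x̄)² = 333.5556
r_1 = 235.7284 / 333.5556 = 0.707

0.707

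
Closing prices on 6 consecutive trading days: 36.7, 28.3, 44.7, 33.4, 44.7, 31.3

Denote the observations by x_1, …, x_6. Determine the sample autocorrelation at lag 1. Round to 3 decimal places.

-0.681

Mean x̄ = (36.7 + 28.3 + 44.7 + 33.4 + 44.7 + 31.3)/6 = 36.5167
Deviations from mean: 0.1833, -8.2167, 8.1833, -3.1167, 8.1833, -5.2167
Σ(x_t−x̄)(x_{t+1}−x̄) = (-1.5064) + (-67.2397) + (-25.5047) + (-25.5047) + (-42.6897) = -162.4453
Denominator Σ(x_t−x̄)² = 238.4083
r_1 = -162.4453 / 238.4083 = -0.681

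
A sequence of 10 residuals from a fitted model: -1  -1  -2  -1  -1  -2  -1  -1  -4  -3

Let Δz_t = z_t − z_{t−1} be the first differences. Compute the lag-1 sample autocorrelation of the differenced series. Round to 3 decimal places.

-0.422

First differences Δz: 0, -1, 1, 0, -1, 1, 0, -3, 1
Mean of differences = -0.2222
Numerator Σ(Δz_t−Δz̄)(Δz_{t+1}−Δz̄) = -5.7160
Denominator Σ(Δz_t−Δz̄)² = 13.5556
r_1(Δz) = -5.7160 / 13.5556 = -0.422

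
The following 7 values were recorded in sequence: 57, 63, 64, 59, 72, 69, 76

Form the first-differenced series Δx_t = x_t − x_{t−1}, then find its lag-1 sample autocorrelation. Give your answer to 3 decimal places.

First differences Δx: 6, 1, -5, 13, -3, 7
Mean of differences = 3.1667
Numerator Σ(Δx_t−Δx̄)(Δx_{t+1}−Δx̄) = -153.0278
Denominator Σ(Δx_t−Δx̄)² = 228.8333
r_1(Δx) = -153.0278 / 228.8333 = -0.669

-0.669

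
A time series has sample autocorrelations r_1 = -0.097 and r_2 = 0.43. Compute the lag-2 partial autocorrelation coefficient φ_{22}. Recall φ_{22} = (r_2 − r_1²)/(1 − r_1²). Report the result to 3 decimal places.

0.425

φ_{22} = (r_2 − r_1²) / (1 − r_1²)
r_1² = (-0.097)² = 0.009409
Numerator = 0.43 − 0.0094 = 0.4206; denominator = 1 − 0.0094 = 0.9906
φ_{22} = 0.4206 / 0.9906 = 0.425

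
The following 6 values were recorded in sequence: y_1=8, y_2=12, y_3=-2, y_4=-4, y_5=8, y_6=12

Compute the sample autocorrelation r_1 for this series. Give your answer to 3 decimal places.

Mean ȳ = (8 + 12 − 2 − 4 + 8 + 12)/6 = 5.6667
Deviations from mean: 2.3333, 6.3333, -7.6667, -9.6667, 2.3333, 6.3333
Numerator Σ_{t=1}^{5}(y_t−ȳ)(y_{t+1}−ȳ) = 32.5556
Denominator Σ(y_t−ȳ)² = 243.3333
r_1 = 32.5556 / 243.3333 = 0.134

0.134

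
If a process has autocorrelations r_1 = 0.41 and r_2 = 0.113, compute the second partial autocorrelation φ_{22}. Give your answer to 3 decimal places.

-0.066

φ_{22} = (r_2 − r_1²) / (1 − r_1²)
r_1² = (0.41)² = 0.1681
Numerator = 0.113 − 0.1681 = -0.0551; denominator = 1 − 0.1681 = 0.8319
φ_{22} = -0.0551 / 0.8319 = -0.066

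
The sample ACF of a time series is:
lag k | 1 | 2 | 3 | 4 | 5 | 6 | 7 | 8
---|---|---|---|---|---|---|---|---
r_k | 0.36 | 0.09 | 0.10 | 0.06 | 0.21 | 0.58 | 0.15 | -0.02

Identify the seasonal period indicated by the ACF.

6

The largest autocorrelation is r_6 = 0.58; the remaining lags stay at or below 0.36. The elevated value at lag 1 (0.36), dropping to 0.09 at lag 2, reflects decaying short-term dependence rather than seasonality.
The dominant spike at lag 6 indicates a seasonal period of 6.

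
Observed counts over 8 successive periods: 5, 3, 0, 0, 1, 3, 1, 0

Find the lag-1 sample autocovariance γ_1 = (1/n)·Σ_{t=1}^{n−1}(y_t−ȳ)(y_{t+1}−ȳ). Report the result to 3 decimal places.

Mean ȳ = (5 + 3 + 0 + 0 + 1 + 3 + 1 + 0)/8 = 1.6250
Deviations: 3.3750, 1.3750, -1.6250, -1.6250, -0.6250, 1.3750, -0.6250, -1.6250
Σ_{t=1}^{7}(y_t−ȳ)(y_{t+1}−ȳ) = 5.3594
γ_1 = 5.3594 / 8 = 0.670

0.670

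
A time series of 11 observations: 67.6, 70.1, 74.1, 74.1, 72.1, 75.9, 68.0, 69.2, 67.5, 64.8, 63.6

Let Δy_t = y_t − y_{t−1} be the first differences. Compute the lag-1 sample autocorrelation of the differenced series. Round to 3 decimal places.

First differences Δy: 2.5, 4.0, 0.0, -2.0, 3.8, -7.9, 1.2, -1.7, -2.7, -1.2
Mean of differences = -0.4000
Numerator Σ(Δy_t−Δȳ)(Δy_{t+1}−Δȳ) = -33.5900
Denominator Σ(Δy_t−Δȳ)² = 114.5600
r_1(Δy) = -33.5900 / 114.5600 = -0.293

-0.293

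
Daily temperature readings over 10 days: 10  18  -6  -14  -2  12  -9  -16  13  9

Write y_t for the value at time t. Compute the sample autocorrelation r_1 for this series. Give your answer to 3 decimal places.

Mean ȳ = (10 + 18 − 6 − 14 − 2 + 12 − 9 − 16 + 13 + 9)/10 = 1.5000
Numerator Σ_{t=1}^{9}(y_t−ȳ)(y_{t+1}−ȳ) = 108.7500
Denominator Σ(y_t−ȳ)² = 1368.5000
r_1 = 108.7500 / 1368.5000 = 0.079

0.079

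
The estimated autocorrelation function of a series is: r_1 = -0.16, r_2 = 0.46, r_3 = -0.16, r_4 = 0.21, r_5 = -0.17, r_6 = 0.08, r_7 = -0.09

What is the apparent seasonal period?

2

The largest autocorrelation is r_2 = 0.46, with a weaker echo at lag 4 (0.21); the remaining lags stay at or below 0.08.
The dominant spike at lag 2 indicates a seasonal period of 2.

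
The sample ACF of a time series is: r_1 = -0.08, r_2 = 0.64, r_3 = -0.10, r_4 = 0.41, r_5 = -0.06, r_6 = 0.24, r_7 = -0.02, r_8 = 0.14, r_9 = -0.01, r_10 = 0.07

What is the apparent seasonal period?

2

The largest autocorrelation is r_2 = 0.64, with weaker echoes at lags 4 (0.41) and 6 (0.24); the remaining lags stay at or below 0.14.
The dominant spike at lag 2 indicates a seasonal period of 2.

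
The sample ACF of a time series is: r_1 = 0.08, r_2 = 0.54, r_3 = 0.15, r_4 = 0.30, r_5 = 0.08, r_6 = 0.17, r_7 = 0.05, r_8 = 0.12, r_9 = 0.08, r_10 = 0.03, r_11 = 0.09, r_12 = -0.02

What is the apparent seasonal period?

The largest autocorrelation is r_2 = 0.54, with weaker echoes at lags 4 (0.30) and 6 (0.17); the remaining lags stay at or below 0.15.
The dominant spike at lag 2 indicates a seasonal period of 2.

2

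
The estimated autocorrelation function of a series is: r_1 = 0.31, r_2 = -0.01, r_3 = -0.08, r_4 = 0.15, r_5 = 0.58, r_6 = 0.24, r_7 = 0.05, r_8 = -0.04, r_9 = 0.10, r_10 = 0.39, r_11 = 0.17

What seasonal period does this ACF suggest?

5

The largest autocorrelation is r_5 = 0.58, with a weaker echo at lag 10 (0.39); the remaining lags stay at or below 0.31.
The dominant spike at lag 5 indicates a seasonal period of 5.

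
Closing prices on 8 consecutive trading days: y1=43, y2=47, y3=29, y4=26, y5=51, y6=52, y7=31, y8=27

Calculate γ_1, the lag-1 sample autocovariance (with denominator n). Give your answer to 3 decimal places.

Mean ȳ = (43 + 47 + 29 + 26 + 51 + 52 + 31 + 27)/8 = 38.2500
Deviations: 4.7500, 8.7500, -9.2500, -12.2500, 12.7500, 13.7500, -7.2500, -11.2500
Σ_{t=1}^{7}(y_t−ȳ)(y_{t+1}−ȳ) = 74.9375
γ_1 = 74.9375 / 8 = 9.367

9.367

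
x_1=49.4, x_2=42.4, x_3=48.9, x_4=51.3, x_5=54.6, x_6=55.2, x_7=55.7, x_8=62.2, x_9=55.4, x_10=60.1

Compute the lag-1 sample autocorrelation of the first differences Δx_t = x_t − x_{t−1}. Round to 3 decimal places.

-0.531

First differences Δx: -7.0, 6.5, 2.4, 3.3, 0.6, 0.5, 6.5, -6.8, 4.7
Mean of differences = 1.1889
Numerator Σ(Δx_t−Δx̄)(Δx_{t+1}−Δx̄) = -109.4790
Denominator Σ(Δx_t−Δx̄)² = 206.3689
r_1(Δx) = -109.4790 / 206.3689 = -0.531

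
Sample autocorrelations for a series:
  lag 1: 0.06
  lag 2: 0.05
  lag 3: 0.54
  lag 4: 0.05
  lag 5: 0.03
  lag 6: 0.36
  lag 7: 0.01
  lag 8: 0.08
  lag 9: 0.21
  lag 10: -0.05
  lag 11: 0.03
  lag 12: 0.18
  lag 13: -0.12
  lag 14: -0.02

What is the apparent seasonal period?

The largest autocorrelation is r_3 = 0.54, with weaker echoes at lags 6 (0.36), 9 (0.21) and 12 (0.18); the remaining lags stay at or below 0.08.
The dominant spike at lag 3 indicates a seasonal period of 3.

3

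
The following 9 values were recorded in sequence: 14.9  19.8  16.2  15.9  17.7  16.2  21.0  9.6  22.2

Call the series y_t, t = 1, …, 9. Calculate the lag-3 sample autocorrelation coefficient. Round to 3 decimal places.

Mean ȳ = (14.9 + 19.8 + 16.2 + 15.9 + 17.7 + 16.2 + 21.0 + 9.6 + 22.2)/9 = 17.0556
Σ(y_t−ȳ)(y_{t+3}−ȳ) = (2.4909) + (1.7686) + (0.7320) + (-4.5580) + (-4.8047) + (-4.4014) = -8.7726
Denominator Σ(y_t−ȳ)² = 113.0022
r_3 = -8.7726 / 113.0022 = -0.078

-0.078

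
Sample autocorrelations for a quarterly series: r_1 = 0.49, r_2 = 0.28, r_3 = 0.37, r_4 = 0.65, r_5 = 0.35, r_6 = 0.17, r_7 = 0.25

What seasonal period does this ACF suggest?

The largest autocorrelation is r_4 = 0.65; the remaining lags stay at or below 0.49. The elevated value at lag 1 (0.49), dropping to 0.28 at lag 2, reflects decaying short-term dependence rather than seasonality.
The dominant spike at lag 4 indicates a seasonal period of 4.

4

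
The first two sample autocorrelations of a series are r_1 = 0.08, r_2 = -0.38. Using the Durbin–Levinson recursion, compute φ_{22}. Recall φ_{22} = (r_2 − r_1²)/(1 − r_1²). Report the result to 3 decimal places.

-0.389

φ_{22} = (r_2 − r_1²) / (1 − r_1²)
r_1² = (0.08)² = 0.0064
Numerator = -0.38 − 0.0064 = -0.3864; denominator = 1 − 0.0064 = 0.9936
φ_{22} = -0.3864 / 0.9936 = -0.389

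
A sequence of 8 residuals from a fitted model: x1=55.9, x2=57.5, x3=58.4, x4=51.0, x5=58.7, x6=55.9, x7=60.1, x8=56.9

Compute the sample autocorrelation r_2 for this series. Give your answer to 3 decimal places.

Mean x̄ = (55.9 + 57.5 + 58.4 + 51.0 + 58.7 + 55.9 + 60.1 + 56.9)/8 = 56.8000
Deviations from mean: -0.9000, 0.7000, 1.6000, -5.8000, 1.9000, -0.9000, 3.3000, 0.1000
Σ(x_t−x̄)(x_{t+2}−x̄) = (-1.4400) + (-4.0600) + (3.0400) + (5.2200) + (6.2700) + (-0.0900) = 8.9400
Denominator Σ(x_t−x̄)² = 52.8200
r_2 = 8.9400 / 52.8200 = 0.169

0.169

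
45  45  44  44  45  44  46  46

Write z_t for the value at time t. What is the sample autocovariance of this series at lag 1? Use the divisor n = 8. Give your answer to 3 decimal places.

0.092

Mean z̄ = (45 + 45 + 44 + 44 + 45 + 44 + 46 + 46)/8 = 44.8750
Deviations: 0.1250, 0.1250, -0.8750, -0.8750, 0.1250, -0.8750, 1.1250, 1.1250
Σ_{t=1}^{7}(z_t−z̄)(z_{t+1}−z̄) = 0.7344
γ_1 = 0.7344 / 8 = 0.092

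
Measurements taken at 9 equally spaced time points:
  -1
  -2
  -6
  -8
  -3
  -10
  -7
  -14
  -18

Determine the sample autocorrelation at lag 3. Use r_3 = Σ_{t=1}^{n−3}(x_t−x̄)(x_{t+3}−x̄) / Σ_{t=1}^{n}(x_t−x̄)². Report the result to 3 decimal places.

Mean x̄ = (-1 − 2 − 6 − 8 − 3 − 10 − 7 − 14 − 18)/9 = -7.6667
Numerator Σ_{t=1}^{6}(x_t−x̄)(x_{t+3}−x̄) = 14.6667
Denominator Σ(x_t−x̄)² = 254.0000
r_3 = 14.6667 / 254.0000 = 0.058

0.058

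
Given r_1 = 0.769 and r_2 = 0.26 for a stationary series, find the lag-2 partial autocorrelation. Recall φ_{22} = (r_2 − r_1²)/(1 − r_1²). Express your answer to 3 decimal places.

φ_{22} = (r_2 − r_1²) / (1 − r_1²)
r_1² = (0.769)² = 0.591361
Numerator = 0.26 − 0.5914 = -0.3314; denominator = 1 − 0.5914 = 0.4086
φ_{22} = -0.3314 / 0.4086 = -0.811

-0.811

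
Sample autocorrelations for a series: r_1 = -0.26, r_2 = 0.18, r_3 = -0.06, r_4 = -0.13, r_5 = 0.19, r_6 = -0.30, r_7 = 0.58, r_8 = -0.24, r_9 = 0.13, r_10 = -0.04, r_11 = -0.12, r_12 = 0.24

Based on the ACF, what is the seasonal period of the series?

The largest autocorrelation is r_7 = 0.58; the remaining lags stay at or below 0.24.
The dominant spike at lag 7 indicates a seasonal period of 7.

7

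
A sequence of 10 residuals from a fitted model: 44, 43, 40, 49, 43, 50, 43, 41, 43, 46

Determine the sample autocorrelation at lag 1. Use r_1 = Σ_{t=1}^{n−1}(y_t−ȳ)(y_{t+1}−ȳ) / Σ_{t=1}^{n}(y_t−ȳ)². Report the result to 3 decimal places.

-0.310

Mean ȳ = (44 + 43 + 40 + 49 + 43 + 50 + 43 + 41 + 43 + 46)/10 = 44.2000
Numerator Σ_{t=1}^{9}(y_t−ȳ)(y_{t+1}−ȳ) = -29.0400
Denominator Σ(y_t−ȳ)² = 93.6000
r_1 = -29.0400 / 93.6000 = -0.310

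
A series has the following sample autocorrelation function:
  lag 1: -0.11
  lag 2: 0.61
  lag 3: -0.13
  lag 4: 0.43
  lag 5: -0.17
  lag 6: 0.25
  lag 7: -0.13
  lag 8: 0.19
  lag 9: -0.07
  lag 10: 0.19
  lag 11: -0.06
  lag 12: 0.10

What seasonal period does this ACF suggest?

2

The largest autocorrelation is r_2 = 0.61, with weaker echoes at lags 4 (0.43), 6 (0.25), 8 (0.19) and 10 (0.19); the remaining lags stay at or below 0.10.
The dominant spike at lag 2 indicates a seasonal period of 2.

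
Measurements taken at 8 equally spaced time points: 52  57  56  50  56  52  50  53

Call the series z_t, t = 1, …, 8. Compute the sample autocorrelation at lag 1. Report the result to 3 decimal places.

Mean z̄ = (52 + 57 + 56 + 50 + 56 + 52 + 50 + 53)/8 = 53.2500
Σ(z_t−z̄)(z_{t+1}−z̄) = (-4.6875) + (10.3125) + (-8.9375) + (-8.9375) + (-3.4375) + (4.0625) + (0.8125) = -10.8125
Denominator Σ(z_t−z̄)² = 53.5000
r_1 = -10.8125 / 53.5000 = -0.202

-0.202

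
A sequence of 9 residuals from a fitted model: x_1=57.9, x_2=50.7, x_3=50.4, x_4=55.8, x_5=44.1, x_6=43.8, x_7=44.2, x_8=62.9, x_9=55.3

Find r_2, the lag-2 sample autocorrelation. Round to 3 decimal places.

-0.251

Mean x̄ = (57.9 + 50.7 + 50.4 + 55.8 + 44.1 + 43.8 + 44.2 + 62.9 + 55.3)/9 = 51.6778
Numerator Σ_{t=1}^{7}(x_t−x̄)(x_{t+2}−x̄) = -93.5999
Denominator Σ(x_t−x̄)² = 372.7556
r_2 = -93.5999 / 372.7556 = -0.251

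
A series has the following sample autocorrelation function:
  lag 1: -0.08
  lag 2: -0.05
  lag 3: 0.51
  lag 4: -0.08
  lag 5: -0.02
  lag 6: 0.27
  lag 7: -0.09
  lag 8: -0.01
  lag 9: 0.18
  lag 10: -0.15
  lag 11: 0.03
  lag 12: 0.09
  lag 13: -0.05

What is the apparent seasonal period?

3

The largest autocorrelation is r_3 = 0.51, with weaker echoes at lags 6 (0.27) and 9 (0.18); the remaining lags stay at or below 0.09.
The dominant spike at lag 3 indicates a seasonal period of 3.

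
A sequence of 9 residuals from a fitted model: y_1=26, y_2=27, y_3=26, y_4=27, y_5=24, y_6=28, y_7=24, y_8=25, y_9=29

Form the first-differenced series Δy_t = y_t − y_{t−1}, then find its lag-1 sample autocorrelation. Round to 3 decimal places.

First differences Δy: 1, -1, 1, -3, 4, -4, 1, 4
Mean of differences = 0.3750
Numerator Σ(Δy_t−Δȳ)(Δy_{t+1}−Δȳ) = -32.3906
Denominator Σ(Δy_t−Δȳ)² = 59.8750
r_1(Δy) = -32.3906 / 59.8750 = -0.541

-0.541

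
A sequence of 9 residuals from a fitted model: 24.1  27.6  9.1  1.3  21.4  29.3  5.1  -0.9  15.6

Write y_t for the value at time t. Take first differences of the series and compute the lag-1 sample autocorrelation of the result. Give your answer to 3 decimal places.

-0.054

First differences Δy: 3.5, -18.5, -7.8, 20.1, 7.9, -24.2, -6.0, 16.5
Mean of differences = -1.0625
Numerator Σ(Δy_t−Δȳ)(Δy_{t+1}−Δȳ) = -94.8302
Denominator Σ(Δy_t−Δȳ)² = 1766.6188
r_1(Δy) = -94.8302 / 1766.6188 = -0.054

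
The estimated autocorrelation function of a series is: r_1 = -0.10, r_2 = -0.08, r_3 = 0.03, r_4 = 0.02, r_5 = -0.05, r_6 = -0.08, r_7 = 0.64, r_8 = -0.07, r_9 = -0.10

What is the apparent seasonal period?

The largest autocorrelation is r_7 = 0.64; the remaining lags stay at or below 0.03.
The dominant spike at lag 7 indicates a seasonal period of 7.

7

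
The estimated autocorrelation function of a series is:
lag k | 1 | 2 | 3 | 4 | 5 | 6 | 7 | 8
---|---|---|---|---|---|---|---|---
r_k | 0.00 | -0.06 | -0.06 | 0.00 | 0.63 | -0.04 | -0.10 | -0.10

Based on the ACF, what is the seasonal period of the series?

5

The largest autocorrelation is r_5 = 0.63; the remaining lags stay at or below 0.00.
The dominant spike at lag 5 indicates a seasonal period of 5.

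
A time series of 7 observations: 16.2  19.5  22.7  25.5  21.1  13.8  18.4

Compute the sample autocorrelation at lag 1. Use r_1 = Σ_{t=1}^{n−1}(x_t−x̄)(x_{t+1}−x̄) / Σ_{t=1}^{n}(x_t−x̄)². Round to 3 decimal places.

0.273

Mean x̄ = (16.2 + 19.5 + 22.7 + 25.5 + 21.1 + 13.8 + 18.4)/7 = 19.6000
Deviations from mean: -3.4000, -0.1000, 3.1000, 5.9000, 1.5000, -5.8000, -1.2000
Numerator Σ_{t=1}^{6}(x_t−x̄)(x_{t+1}−x̄) = 25.4300
Denominator Σ(x_t−x̄)² = 93.3200
r_1 = 25.4300 / 93.3200 = 0.273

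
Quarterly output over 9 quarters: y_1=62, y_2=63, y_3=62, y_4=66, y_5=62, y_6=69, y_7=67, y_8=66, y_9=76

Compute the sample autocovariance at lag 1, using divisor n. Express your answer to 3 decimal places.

1.579

Mean ȳ = (62 + 63 + 62 + 66 + 62 + 69 + 67 + 66 + 76)/9 = 65.8889
Σ_{t=1}^{8}(y_t−ȳ)(y_{t+1}−ȳ) = 14.2099
γ_1 = 14.2099 / 9 = 1.579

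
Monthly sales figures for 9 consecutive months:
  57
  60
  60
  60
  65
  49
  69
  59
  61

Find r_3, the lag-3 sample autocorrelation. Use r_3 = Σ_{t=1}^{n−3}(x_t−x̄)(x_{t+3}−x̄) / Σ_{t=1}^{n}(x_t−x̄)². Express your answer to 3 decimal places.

-0.067

Mean x̄ = (57 + 60 + 60 + 60 + 65 + 49 + 69 + 59 + 61)/9 = 60.0000
Numerator Σ_{t=1}^{6}(x_t−x̄)(x_{t+3}−x̄) = -16.0000
Denominator Σ(x_t−x̄)² = 238.0000
r_3 = -16.0000 / 238.0000 = -0.067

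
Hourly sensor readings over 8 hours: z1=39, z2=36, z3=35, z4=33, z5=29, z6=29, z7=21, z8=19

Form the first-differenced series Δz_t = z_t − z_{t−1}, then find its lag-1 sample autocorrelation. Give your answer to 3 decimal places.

-0.539

First differences Δz: -3, -1, -2, -4, 0, -8, -2
Mean of differences = -2.8571
Numerator Σ(Δz_t−Δz̄)(Δz_{t+1}−Δz̄) = -22.0204
Denominator Σ(Δz_t−Δz̄)² = 40.8571
r_1(Δz) = -22.0204 / 40.8571 = -0.539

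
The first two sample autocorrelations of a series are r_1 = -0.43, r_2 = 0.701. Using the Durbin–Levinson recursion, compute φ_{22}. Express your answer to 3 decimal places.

0.633

φ_{22} = (r_2 − r_1²) / (1 − r_1²)
r_1² = (-0.43)² = 0.1849
Numerator = 0.701 − 0.1849 = 0.5161; denominator = 1 − 0.1849 = 0.8151
φ_{22} = 0.5161 / 0.8151 = 0.633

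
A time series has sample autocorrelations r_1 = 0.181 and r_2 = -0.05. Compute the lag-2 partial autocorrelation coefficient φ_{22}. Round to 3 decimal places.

φ_{22} = (r_2 − r_1²) / (1 − r_1²)
r_1² = (0.181)² = 0.032761
Numerator = -0.05 − 0.0328 = -0.0828; denominator = 1 − 0.0328 = 0.9672
φ_{22} = -0.0828 / 0.9672 = -0.086

-0.086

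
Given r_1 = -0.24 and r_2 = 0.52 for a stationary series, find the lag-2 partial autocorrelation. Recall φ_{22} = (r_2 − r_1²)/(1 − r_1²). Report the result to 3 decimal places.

0.491

φ_{22} = (r_2 − r_1²) / (1 − r_1²)
r_1² = (-0.24)² = 0.0576
Numerator = 0.52 − 0.0576 = 0.4624; denominator = 1 − 0.0576 = 0.9424
φ_{22} = 0.4624 / 0.9424 = 0.491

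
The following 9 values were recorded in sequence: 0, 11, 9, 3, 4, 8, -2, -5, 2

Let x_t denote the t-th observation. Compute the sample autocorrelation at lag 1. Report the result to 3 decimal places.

Mean x̄ = (0 + 11 + 9 + 3 + 4 + 8 − 2 − 5 + 2)/9 = 3.3333
Numerator Σ_{t=1}^{8}(x_t−x̄)(x_{t+1}−x̄) = 49.5556
Denominator Σ(x_t−x̄)² = 224.0000
r_1 = 49.5556 / 224.0000 = 0.221

0.221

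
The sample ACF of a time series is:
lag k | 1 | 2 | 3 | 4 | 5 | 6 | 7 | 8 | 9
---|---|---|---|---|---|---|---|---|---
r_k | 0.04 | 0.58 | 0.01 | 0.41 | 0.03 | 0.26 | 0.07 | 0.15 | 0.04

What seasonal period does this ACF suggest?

The largest autocorrelation is r_2 = 0.58, with weaker echoes at lags 4 (0.41), 6 (0.26) and 8 (0.15); the remaining lags stay at or below 0.07.
The dominant spike at lag 2 indicates a seasonal period of 2.

2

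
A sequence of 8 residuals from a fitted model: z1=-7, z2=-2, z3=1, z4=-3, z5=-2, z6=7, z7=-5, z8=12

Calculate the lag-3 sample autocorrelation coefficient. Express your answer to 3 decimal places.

0.083

Mean z̄ = (-7 − 2 + 1 − 3 − 2 + 7 − 5 + 12)/8 = 0.1250
Deviations from mean: -7.1250, -2.1250, 0.8750, -3.1250, -2.1250, 6.8750, -5.1250, 11.8750
Numerator Σ_{t=1}^{5}(z_t−z̄)(z_{t+3}−z̄) = 23.5781
Denominator Σ(z_t−z̄)² = 284.8750
r_3 = 23.5781 / 284.8750 = 0.083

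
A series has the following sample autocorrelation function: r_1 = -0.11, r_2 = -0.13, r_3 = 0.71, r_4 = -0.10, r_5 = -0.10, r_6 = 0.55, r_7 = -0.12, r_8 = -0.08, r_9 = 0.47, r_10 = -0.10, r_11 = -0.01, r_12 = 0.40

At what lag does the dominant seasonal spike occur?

3

The largest autocorrelation is r_3 = 0.71, with weaker echoes at lags 6 (0.55), 9 (0.47) and 12 (0.40); the remaining lags stay at or below -0.01.
The dominant spike at lag 3 indicates a seasonal period of 3.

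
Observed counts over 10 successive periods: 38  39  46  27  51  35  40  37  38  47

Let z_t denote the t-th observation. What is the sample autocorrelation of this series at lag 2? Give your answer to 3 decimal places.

0.300

Mean z̄ = (38 + 39 + 46 + 27 + 51 + 35 + 40 + 37 + 38 + 47)/10 = 39.8000
Numerator Σ_{t=1}^{8}(z_t−z̄)(z_{t+2}−z̄) = 125.1200
Denominator Σ(z_t−z̄)² = 417.6000
r_2 = 125.1200 / 417.6000 = 0.300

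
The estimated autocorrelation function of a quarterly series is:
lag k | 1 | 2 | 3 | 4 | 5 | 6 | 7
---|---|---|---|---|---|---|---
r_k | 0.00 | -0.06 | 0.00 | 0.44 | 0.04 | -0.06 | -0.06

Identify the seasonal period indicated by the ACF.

4

The largest autocorrelation is r_4 = 0.44; the remaining lags stay at or below 0.04.
The dominant spike at lag 4 indicates a seasonal period of 4.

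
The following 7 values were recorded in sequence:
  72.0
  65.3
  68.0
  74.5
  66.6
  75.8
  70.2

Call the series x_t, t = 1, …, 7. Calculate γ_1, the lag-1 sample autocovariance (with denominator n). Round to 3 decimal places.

-6.149

Mean x̄ = (72.0 + 65.3 + 68.0 + 74.5 + 66.6 + 75.8 + 70.2)/7 = 70.3429
Σ_{t=1}^{6}(x_t−x̄)(x_{t+1}−x̄) = -43.0461
γ_1 = -43.0461 / 7 = -6.149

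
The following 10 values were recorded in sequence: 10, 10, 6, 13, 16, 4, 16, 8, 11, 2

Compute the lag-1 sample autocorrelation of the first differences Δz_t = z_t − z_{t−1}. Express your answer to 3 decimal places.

-0.656

First differences Δz: 0, -4, 7, 3, -12, 12, -8, 3, -9
Mean of differences = -0.8889
Numerator Σ(Δz_t−Δz̄)(Δz_{t+1}−Δz̄) = -333.9012
Denominator Σ(Δz_t−Δz̄)² = 508.8889
r_1(Δz) = -333.9012 / 508.8889 = -0.656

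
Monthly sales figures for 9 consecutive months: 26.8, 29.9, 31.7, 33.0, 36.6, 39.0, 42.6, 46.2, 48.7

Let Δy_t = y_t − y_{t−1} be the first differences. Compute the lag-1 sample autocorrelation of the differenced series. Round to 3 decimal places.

First differences Δy: 3.1, 1.8, 1.3, 3.6, 2.4, 3.6, 3.6, 2.5
Mean of differences = 2.7375
Numerator Σ(Δy_t−Δȳ)(Δy_{t+1}−Δȳ) = -0.2752
Denominator Σ(Δy_t−Δȳ)² = 5.4788
r_1(Δy) = -0.2752 / 5.4788 = -0.050

-0.050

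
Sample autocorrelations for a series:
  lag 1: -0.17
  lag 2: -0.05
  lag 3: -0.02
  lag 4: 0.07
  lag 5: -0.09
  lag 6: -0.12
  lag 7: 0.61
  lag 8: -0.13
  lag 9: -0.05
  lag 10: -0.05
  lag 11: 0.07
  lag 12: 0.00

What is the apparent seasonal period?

7

The largest autocorrelation is r_7 = 0.61; the remaining lags stay at or below 0.07.
The dominant spike at lag 7 indicates a seasonal period of 7.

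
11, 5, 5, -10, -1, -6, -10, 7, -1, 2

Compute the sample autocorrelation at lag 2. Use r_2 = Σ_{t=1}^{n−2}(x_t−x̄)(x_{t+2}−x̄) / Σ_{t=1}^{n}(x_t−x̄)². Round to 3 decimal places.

Mean x̄ = (11 + 5 + 5 − 10 − 1 − 6 − 10 + 7 − 1 + 2)/10 = 0.2000
Numerator Σ_{t=1}^{8}(x_t−x̄)(x_{t+2}−x̄) = 54.9200
Denominator Σ(x_t−x̄)² = 461.6000
r_2 = 54.9200 / 461.6000 = 0.119

0.119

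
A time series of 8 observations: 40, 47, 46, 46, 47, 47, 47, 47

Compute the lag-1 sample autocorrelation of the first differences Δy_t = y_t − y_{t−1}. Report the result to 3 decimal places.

-0.182

First differences Δy: 7, -1, 0, 1, 0, 0, 0
Mean of differences = 1.0000
Numerator Σ(Δy_t−Δȳ)(Δy_{t+1}−Δȳ) = -8.0000
Denominator Σ(Δy_t−Δȳ)² = 44.0000
r_1(Δy) = -8.0000 / 44.0000 = -0.182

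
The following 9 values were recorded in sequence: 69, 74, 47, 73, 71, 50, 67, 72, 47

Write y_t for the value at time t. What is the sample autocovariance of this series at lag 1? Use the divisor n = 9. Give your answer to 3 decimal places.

Mean ȳ = (69 + 74 + 47 + 73 + 71 + 50 + 67 + 72 + 47)/9 = 63.3333
Σ_{t=1}^{8}(y_t−ȳ)(y_{t+1}−ȳ) = -458.4444
γ_1 = -458.4444 / 9 = -50.938

-50.938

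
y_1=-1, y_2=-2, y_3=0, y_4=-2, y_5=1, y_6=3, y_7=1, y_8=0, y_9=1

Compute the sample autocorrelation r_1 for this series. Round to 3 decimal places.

Mean ȳ = (-1 − 2 + 0 − 2 + 1 + 3 + 1 + 0 + 1)/9 = 0.1111
Numerator Σ_{t=1}^{8}(y_t−ȳ)(y_{t+1}−ȳ) = 5.8765
Denominator Σ(y_t−ȳ)² = 20.8889
r_1 = 5.8765 / 20.8889 = 0.281

0.281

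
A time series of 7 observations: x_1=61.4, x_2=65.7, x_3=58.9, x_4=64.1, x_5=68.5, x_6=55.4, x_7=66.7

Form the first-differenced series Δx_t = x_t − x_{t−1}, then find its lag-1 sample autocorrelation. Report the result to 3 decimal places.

-0.589

First differences Δx: 4.3, -6.8, 5.2, 4.4, -13.1, 11.3
Mean of differences = 0.8833
Numerator Σ(Δx_t−Δx̄)(Δx_{t+1}−Δx̄) = -239.0719
Denominator Σ(Δx_t−Δx̄)² = 405.7483
r_1(Δx) = -239.0719 / 405.7483 = -0.589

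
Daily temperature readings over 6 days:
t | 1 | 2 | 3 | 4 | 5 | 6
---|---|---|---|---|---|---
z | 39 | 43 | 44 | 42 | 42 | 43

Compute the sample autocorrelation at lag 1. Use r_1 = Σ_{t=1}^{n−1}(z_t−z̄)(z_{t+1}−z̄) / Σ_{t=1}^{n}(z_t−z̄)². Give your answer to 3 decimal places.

-0.103

Mean z̄ = (39 + 43 + 44 + 42 + 42 + 43)/6 = 42.1667
Deviations from mean: -3.1667, 0.8333, 1.8333, -0.1667, -0.1667, 0.8333
Σ(z_t−z̄)(z_{t+1}−z̄) = (-2.6389) + (1.5278) + (-0.3056) + (0.0278) + (-0.1389) = -1.5278
Denominator Σ(z_t−z̄)² = 14.8333
r_1 = -1.5278 / 14.8333 = -0.103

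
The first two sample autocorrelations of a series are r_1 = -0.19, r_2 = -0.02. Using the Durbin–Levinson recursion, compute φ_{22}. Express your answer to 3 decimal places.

φ_{22} = (r_2 − r_1²) / (1 − r_1²)
r_1² = (-0.19)² = 0.0361
Numerator = -0.02 − 0.0361 = -0.0561; denominator = 1 − 0.0361 = 0.9639
φ_{22} = -0.0561 / 0.9639 = -0.058

-0.058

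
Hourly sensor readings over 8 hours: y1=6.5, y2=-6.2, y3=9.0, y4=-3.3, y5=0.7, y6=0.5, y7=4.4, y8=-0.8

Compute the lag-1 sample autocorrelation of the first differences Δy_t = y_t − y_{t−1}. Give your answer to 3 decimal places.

First differences Δy: -12.7, 15.2, -12.3, 4.0, -0.2, 3.9, -5.2
Mean of differences = -1.0429
Numerator Σ(Δy_t−Δȳ)(Δy_{t+1}−Δȳ) = -441.0933
Denominator Σ(Δy_t−Δȳ)² = 594.2971
r_1(Δy) = -441.0933 / 594.2971 = -0.742

-0.742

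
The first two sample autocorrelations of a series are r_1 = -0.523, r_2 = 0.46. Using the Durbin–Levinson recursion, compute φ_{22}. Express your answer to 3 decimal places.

0.257

φ_{22} = (r_2 − r_1²) / (1 − r_1²)
r_1² = (-0.523)² = 0.273529
Numerator = 0.46 − 0.2735 = 0.1865; denominator = 1 − 0.2735 = 0.7265
φ_{22} = 0.1865 / 0.7265 = 0.257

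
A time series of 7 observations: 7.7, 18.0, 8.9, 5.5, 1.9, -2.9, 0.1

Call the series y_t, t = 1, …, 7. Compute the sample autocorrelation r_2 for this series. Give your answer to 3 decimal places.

Mean ȳ = (7.7 + 18.0 + 8.9 + 5.5 + 1.9 − 2.9 + 0.1)/7 = 5.6000
Σ(y_t−ȳ)(y_{t+2}−ȳ) = (6.9300) + (-1.2400) + (-12.2100) + (0.8500) + (20.3500) = 14.6800
Denominator Σ(y_t−ȳ)² = 285.2600
r_2 = 14.6800 / 285.2600 = 0.051

0.051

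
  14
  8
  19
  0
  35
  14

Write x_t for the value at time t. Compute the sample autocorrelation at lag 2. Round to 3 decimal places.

0.283

Mean x̄ = (14 + 8 + 19 + 0 + 35 + 14)/6 = 15.0000
Deviations from mean: -1.0000, -7.0000, 4.0000, -15.0000, 20.0000, -1.0000
Σ(x_t−x̄)(x_{t+2}−x̄) = (-4.0000) + (105.0000) + (80.0000) + (15.0000) = 196.0000
Denominator Σ(x_t−x̄)² = 692.0000
r_2 = 196.0000 / 692.0000 = 0.283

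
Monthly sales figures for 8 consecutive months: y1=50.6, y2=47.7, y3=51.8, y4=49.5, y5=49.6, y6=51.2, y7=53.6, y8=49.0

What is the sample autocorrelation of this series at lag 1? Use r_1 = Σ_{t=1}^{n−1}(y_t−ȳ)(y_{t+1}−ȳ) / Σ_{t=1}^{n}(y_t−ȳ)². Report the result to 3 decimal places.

-0.314

Mean ȳ = (50.6 + 47.7 + 51.8 + 49.5 + 49.6 + 51.2 + 53.6 + 49.0)/8 = 50.3750
Deviations from mean: 0.2250, -2.6750, 1.4250, -0.8750, -0.7750, 0.8250, 3.2250, -1.3750
Numerator Σ_{t=1}^{7}(y_t−ȳ)(y_{t+1}−ȳ) = -7.3956
Denominator Σ(y_t−ȳ)² = 23.5750
r_1 = -7.3956 / 23.5750 = -0.314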